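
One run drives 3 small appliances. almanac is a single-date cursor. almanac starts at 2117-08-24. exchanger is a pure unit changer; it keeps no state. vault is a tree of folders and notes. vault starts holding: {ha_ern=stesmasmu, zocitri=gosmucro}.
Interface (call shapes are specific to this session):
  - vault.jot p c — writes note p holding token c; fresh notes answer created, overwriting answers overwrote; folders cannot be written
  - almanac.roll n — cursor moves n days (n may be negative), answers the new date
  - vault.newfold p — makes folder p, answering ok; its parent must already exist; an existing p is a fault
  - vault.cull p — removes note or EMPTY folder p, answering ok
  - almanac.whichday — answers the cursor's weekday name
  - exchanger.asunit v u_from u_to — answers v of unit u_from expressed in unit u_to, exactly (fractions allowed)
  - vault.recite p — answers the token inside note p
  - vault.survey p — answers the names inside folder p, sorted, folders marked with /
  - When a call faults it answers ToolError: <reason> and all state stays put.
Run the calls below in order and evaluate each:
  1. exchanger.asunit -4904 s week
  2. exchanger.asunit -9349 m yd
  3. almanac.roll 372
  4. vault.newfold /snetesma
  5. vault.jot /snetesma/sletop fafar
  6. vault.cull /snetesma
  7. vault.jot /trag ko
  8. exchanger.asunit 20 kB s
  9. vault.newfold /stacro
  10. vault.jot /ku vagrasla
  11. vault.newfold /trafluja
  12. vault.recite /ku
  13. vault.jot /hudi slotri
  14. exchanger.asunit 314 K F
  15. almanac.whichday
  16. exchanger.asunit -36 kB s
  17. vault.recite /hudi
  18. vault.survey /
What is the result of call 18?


>> exchanger.asunit(v='-4904', u_from='s', u_to='week')
<< -613/75600
>> exchanger.asunit(v='-9349', u_from='m', u_to='yd')
<< -11686250/1143
>> almanac.roll(n='372')
<< 2118-08-31
>> vault.newfold(p='/snetesma')
<< ok
>> vault.jot(p='/snetesma/sletop', c='fafar')
<< created
>> vault.cull(p='/snetesma')
<< ToolError: not empty
>> vault.jot(p='/trag', c='ko')
<< created
>> exchanger.asunit(v='20', u_from='kB', u_to='s')
<< ToolError: incompatible units
>> vault.newfold(p='/stacro')
<< ok
>> vault.jot(p='/ku', c='vagrasla')
<< created
>> vault.newfold(p='/trafluja')
<< ok
>> vault.recite(p='/ku')
<< vagrasla
>> vault.jot(p='/hudi', c='slotri')
<< created
>> exchanger.asunit(v='314', u_from='K', u_to='F')
<< 10553/100
>> almanac.whichday()
<< Wednesday
>> exchanger.asunit(v='-36', u_from='kB', u_to='s')
<< ToolError: incompatible units
>> vault.recite(p='/hudi')
<< slotri
>> vault.survey(p='/')
<< [ha_ern, hudi, ku, snetesma/, stacro/, trafluja/, trag, zocitri]

Answer: [ha_ern, hudi, ku, snetesma/, stacro/, trafluja/, trag, zocitri]


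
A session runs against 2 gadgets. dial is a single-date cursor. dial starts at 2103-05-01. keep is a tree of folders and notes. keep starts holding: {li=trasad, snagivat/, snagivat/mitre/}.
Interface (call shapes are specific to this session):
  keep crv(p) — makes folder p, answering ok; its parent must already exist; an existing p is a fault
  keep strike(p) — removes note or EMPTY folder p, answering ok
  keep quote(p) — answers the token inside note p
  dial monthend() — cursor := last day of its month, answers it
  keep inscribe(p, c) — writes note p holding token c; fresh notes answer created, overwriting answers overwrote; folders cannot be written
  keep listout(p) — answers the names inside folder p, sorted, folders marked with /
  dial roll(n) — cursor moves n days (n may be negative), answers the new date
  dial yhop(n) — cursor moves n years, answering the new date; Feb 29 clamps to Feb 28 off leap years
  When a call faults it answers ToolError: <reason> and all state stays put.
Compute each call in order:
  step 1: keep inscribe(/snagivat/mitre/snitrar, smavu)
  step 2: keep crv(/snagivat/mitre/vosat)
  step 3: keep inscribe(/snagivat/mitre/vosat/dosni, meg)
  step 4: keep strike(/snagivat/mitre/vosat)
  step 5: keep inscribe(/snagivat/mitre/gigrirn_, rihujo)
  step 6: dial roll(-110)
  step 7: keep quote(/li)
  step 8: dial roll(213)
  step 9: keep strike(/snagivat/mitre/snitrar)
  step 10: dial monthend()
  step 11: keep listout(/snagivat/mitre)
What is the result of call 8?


Act: keep inscribe[/snagivat/mitre/snitrar; smavu]
Obs: created
Act: keep crv[/snagivat/mitre/vosat]
Obs: ok
Act: keep inscribe[/snagivat/mitre/vosat/dosni; meg]
Obs: created
Act: keep strike[/snagivat/mitre/vosat]
Obs: ToolError: not empty
Act: keep inscribe[/snagivat/mitre/gigrirn_; rihujo]
Obs: created
Act: dial roll[-110]
Obs: 2103-01-11
Act: keep quote[/li]
Obs: trasad
Act: dial roll[213]
Obs: 2103-08-12
Act: keep strike[/snagivat/mitre/snitrar]
Obs: ok
Act: dial monthend[]
Obs: 2103-08-31
Act: keep listout[/snagivat/mitre]
Obs: [gigrirn_, vosat/]

Answer: 2103-08-12


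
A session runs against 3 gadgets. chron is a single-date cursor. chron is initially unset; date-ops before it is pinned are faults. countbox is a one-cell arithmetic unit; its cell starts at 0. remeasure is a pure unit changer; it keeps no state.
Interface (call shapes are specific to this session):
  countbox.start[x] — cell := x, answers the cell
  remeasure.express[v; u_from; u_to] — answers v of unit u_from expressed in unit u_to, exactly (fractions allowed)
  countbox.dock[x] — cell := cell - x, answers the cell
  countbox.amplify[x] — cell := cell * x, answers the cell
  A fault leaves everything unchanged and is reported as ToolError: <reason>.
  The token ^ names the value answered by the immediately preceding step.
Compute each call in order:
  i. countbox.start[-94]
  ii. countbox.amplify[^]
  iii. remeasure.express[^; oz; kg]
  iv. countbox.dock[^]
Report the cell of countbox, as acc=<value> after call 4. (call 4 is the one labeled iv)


Answer: acc=3434201445467/400000000

Derivation:
Next I call start(x=-94), giving -94.
Next I call amplify(x=^): 8836.
I use express(v=^, u_from=oz, u_to=kg): 100198554533/400000000.
Using dock(x=^), — result: 3434201445467/400000000.


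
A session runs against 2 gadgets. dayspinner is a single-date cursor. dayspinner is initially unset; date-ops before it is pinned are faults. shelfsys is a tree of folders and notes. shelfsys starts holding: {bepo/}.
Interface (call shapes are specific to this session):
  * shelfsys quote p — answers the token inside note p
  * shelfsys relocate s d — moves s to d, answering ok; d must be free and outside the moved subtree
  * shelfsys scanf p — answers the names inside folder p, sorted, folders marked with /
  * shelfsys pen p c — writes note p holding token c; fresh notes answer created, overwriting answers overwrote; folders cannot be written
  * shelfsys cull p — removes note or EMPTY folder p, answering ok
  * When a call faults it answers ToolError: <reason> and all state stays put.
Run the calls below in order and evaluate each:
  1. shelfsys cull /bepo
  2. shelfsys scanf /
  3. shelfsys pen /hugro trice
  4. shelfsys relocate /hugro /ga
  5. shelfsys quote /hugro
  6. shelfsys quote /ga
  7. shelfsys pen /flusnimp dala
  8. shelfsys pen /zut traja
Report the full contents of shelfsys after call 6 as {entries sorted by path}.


>>> shelfsys cull p=/bepo
[out] ok
>>> shelfsys scanf p=/
[out] []
>>> shelfsys pen p=/hugro c=trice
[out] created
>>> shelfsys relocate s=/hugro d=/ga
[out] ok
>>> shelfsys quote p=/hugro
[out] ToolError: not found
>>> shelfsys quote p=/ga
[out] trice
>>> shelfsys pen p=/flusnimp c=dala
[out] created
>>> shelfsys pen p=/zut c=traja
[out] created

Answer: {ga=trice}


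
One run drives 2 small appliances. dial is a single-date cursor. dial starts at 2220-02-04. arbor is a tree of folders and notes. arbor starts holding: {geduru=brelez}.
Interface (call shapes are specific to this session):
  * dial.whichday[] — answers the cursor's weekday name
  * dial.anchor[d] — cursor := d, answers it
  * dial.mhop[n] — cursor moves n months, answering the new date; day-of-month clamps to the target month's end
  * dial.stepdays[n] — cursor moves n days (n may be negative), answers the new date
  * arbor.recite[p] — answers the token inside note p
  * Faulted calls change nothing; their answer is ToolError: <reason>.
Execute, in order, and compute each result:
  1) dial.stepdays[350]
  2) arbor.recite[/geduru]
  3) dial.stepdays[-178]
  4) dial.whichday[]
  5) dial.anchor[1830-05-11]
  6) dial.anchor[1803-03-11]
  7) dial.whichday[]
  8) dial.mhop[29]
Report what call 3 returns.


Answer: 2220-07-25

Derivation:
I call dial.stepdays on n: 350, and observe 2221-01-19.
Invoking arbor.recite on p: /geduru, and get brelez.
Invoking dial.stepdays on n: -178, which returns 2220-07-25.
I call dial.whichday, → Tuesday.
I use dial.anchor on d: 1830-05-11, — result: 1830-05-11.
Invoking dial.anchor on d: 1803-03-11, giving 1803-03-11.
Next I call dial.whichday(), giving Friday.
I use dial.mhop on n: 29, — result: 1805-08-11.


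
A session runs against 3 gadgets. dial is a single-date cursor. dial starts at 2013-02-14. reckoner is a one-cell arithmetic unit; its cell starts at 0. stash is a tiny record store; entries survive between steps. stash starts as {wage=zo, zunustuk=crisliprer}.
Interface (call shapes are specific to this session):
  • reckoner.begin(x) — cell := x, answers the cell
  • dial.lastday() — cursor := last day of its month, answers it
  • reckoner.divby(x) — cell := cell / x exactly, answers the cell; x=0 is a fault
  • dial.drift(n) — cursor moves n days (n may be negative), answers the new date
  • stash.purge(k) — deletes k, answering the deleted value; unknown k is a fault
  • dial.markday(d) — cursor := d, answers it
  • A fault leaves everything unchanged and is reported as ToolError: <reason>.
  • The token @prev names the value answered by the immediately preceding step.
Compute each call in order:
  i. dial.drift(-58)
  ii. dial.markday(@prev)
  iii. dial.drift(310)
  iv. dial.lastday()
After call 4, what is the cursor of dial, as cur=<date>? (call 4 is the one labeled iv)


Answer: cur=2013-10-31

Derivation:
>>> dial.drift -58
= 2012-12-18
>>> dial.markday @prev
= 2012-12-18
>>> dial.drift 310
= 2013-10-24
>>> dial.lastday
= 2013-10-31


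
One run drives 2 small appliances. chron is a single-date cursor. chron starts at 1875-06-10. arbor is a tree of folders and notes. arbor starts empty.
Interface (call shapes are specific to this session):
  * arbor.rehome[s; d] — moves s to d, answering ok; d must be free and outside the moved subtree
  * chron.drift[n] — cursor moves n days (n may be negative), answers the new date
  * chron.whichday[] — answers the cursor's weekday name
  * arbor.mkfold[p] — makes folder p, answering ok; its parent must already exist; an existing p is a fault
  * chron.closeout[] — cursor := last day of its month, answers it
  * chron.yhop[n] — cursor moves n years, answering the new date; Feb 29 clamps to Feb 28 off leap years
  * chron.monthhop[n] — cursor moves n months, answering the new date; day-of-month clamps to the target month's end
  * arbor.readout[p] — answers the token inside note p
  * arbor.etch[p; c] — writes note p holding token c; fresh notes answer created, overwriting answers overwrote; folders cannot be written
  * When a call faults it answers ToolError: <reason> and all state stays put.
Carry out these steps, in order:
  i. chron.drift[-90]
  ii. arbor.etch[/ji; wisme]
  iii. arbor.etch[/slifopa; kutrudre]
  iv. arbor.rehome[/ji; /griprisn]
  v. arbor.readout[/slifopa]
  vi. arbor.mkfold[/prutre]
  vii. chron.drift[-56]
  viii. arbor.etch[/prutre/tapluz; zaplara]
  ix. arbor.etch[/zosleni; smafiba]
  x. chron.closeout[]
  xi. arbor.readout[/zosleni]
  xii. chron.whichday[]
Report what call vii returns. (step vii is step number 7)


I try chron.drift using n→-90, and observe 1875-03-12.
Using arbor.etch using p→/ji, c→wisme, and get created.
I try arbor.etch using p→/slifopa, c→kutrudre, — result: created.
Calling arbor.rehome using s→/ji, d→/griprisn, — result: ok.
Then arbor.readout using p→/slifopa, and get kutrudre.
Calling arbor.mkfold using p→/prutre, which returns ok.
I call chron.drift using n→-56, and observe 1875-01-15.
I use arbor.etch using p→/prutre/tapluz, c→zaplara, giving created.
I invoke arbor.etch using p→/zosleni, c→smafiba: created.
Then chron.closeout(), giving 1875-01-31.
I use arbor.readout using p→/zosleni, and get smafiba.
Next I call chron.whichday(), and see Sunday.

Answer: 1875-01-15


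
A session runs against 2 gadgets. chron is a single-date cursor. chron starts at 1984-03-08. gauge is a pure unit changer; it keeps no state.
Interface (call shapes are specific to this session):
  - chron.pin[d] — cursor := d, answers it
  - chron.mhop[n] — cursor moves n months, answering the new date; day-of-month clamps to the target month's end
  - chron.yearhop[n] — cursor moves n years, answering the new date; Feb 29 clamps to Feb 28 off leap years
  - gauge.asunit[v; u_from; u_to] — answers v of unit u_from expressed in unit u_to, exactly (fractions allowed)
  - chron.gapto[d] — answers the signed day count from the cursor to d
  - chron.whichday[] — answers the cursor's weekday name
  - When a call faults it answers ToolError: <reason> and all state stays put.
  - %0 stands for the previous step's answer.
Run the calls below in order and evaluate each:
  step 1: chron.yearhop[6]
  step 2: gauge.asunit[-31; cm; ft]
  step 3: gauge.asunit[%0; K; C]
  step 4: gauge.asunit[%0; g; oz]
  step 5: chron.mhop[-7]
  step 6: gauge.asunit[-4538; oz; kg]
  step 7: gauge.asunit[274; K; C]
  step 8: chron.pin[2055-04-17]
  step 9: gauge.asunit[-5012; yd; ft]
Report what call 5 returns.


-- chron.yearhop(6) ~> 1990-03-08
-- gauge.asunit(-31, cm, ft) ~> -775/762
-- gauge.asunit(%0, K, C) ~> -2089153/7620
-- gauge.asunit(%0, g, oz) ~> -15193840000/1571079027
-- chron.mhop(-7) ~> 1989-08-08
-- gauge.asunit(-4538, oz, kg) ~> -102920108753/800000000
-- gauge.asunit(274, K, C) ~> 17/20
-- chron.pin(2055-04-17) ~> 2055-04-17
-- gauge.asunit(-5012, yd, ft) ~> -15036

Answer: 1989-08-08


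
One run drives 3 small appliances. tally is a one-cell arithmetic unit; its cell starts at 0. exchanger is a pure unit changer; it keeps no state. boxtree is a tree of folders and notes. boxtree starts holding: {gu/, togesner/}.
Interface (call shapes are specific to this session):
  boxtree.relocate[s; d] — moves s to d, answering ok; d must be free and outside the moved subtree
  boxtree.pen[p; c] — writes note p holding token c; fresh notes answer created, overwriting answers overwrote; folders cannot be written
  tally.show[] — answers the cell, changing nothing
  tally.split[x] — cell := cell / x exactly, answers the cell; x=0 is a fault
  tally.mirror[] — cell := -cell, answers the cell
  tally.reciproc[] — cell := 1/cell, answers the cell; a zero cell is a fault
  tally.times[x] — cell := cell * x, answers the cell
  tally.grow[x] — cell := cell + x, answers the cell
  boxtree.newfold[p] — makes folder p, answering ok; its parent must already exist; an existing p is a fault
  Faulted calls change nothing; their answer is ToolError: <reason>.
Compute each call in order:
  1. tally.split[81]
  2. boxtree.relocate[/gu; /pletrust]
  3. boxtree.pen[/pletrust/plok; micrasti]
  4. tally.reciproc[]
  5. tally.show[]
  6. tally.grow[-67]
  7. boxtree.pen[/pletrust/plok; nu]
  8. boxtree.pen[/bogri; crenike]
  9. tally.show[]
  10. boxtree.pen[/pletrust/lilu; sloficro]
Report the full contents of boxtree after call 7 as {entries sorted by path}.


CALL tally.split[x→81]
RET  0
CALL boxtree.relocate[s→/gu; d→/pletrust]
RET  ok
CALL boxtree.pen[p→/pletrust/plok; c→micrasti]
RET  created
CALL tally.reciproc[]
RET  ToolError: reciprocal of zero
CALL tally.show[]
RET  0
CALL tally.grow[x→-67]
RET  -67
CALL boxtree.pen[p→/pletrust/plok; c→nu]
RET  overwrote
CALL boxtree.pen[p→/bogri; c→crenike]
RET  created
CALL tally.show[]
RET  -67
CALL boxtree.pen[p→/pletrust/lilu; c→sloficro]
RET  created

Answer: {pletrust/, pletrust/plok=nu, togesner/}


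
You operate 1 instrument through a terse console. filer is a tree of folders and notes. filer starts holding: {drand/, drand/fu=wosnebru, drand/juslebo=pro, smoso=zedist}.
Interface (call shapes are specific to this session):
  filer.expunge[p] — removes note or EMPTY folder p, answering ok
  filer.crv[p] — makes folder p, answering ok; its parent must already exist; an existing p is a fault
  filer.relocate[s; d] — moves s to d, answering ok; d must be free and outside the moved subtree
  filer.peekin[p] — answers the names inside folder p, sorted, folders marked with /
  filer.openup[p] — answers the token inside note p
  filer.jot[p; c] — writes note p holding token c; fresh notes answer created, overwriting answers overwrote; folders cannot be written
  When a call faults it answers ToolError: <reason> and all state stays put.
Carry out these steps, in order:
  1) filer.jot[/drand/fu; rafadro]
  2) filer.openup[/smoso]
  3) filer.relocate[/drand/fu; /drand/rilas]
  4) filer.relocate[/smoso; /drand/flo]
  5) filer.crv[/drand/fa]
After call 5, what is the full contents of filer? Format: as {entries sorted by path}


-> filer.jot(p→/drand/fu, c→rafadro)
<- overwrote
-> filer.openup(p→/smoso)
<- zedist
-> filer.relocate(s→/drand/fu, d→/drand/rilas)
<- ok
-> filer.relocate(s→/smoso, d→/drand/flo)
<- ok
-> filer.crv(p→/drand/fa)
<- ok

Answer: {drand/, drand/fa/, drand/flo=zedist, drand/juslebo=pro, drand/rilas=rafadro}


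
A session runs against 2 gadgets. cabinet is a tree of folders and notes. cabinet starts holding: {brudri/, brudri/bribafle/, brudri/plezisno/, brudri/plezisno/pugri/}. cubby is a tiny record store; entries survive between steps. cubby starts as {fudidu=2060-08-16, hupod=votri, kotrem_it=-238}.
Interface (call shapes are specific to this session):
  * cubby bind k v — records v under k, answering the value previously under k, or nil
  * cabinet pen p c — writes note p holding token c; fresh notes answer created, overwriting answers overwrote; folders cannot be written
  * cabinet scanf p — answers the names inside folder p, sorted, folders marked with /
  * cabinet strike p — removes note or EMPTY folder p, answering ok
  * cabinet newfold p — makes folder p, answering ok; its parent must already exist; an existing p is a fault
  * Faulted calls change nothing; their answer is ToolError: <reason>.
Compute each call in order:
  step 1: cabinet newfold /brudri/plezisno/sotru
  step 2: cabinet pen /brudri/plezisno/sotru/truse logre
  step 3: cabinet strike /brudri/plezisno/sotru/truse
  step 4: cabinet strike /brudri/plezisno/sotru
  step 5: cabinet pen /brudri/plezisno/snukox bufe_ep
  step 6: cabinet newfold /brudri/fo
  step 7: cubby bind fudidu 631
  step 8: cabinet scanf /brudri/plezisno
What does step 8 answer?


;; cabinet newfold(p: /brudri/plezisno/sotru) == ok
;; cabinet pen(p: /brudri/plezisno/sotru/truse, c: logre) == created
;; cabinet strike(p: /brudri/plezisno/sotru/truse) == ok
;; cabinet strike(p: /brudri/plezisno/sotru) == ok
;; cabinet pen(p: /brudri/plezisno/snukox, c: bufe_ep) == created
;; cabinet newfold(p: /brudri/fo) == ok
;; cubby bind(k: fudidu, v: 631) == 2060-08-16
;; cabinet scanf(p: /brudri/plezisno) == [pugri/, snukox]

Answer: [pugri/, snukox]


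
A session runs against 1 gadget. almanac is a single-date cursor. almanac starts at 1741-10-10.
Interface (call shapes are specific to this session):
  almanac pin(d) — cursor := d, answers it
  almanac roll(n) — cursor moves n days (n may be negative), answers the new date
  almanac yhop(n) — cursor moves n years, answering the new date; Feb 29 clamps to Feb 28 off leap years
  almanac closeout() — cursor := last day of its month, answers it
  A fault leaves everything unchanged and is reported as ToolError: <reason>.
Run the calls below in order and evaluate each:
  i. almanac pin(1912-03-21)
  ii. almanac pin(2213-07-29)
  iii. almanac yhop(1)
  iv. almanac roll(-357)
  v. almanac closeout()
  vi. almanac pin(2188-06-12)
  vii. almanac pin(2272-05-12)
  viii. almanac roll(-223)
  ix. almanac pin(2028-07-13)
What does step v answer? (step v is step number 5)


$ almanac pin d='1912-03-21'
  1912-03-21
$ almanac pin d='2213-07-29'
  2213-07-29
$ almanac yhop n='1'
  2214-07-29
$ almanac roll n='-357'
  2213-08-06
$ almanac closeout
  2213-08-31
$ almanac pin d='2188-06-12'
  2188-06-12
$ almanac pin d='2272-05-12'
  2272-05-12
$ almanac roll n='-223'
  2271-10-02
$ almanac pin d='2028-07-13'
  2028-07-13

Answer: 2213-08-31


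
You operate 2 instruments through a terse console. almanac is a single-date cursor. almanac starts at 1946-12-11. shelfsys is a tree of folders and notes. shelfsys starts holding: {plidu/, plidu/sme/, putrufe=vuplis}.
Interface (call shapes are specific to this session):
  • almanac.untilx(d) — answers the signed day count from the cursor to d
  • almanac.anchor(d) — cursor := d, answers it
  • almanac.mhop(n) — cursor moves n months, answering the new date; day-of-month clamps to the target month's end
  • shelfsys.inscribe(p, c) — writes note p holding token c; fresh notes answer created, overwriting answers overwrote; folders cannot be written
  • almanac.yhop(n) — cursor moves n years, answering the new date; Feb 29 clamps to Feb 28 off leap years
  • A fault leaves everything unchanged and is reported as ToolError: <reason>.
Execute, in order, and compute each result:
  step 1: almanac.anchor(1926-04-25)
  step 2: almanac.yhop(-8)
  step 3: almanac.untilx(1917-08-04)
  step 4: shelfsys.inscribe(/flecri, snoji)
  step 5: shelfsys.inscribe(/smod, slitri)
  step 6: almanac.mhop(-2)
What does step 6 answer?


Answer: 1918-02-25

Derivation:
;; almanac.anchor(1926-04-25) => 1926-04-25
;; almanac.yhop(-8) => 1918-04-25
;; almanac.untilx(1917-08-04) => -264
;; shelfsys.inscribe(/flecri, snoji) => created
;; shelfsys.inscribe(/smod, slitri) => created
;; almanac.mhop(-2) => 1918-02-25


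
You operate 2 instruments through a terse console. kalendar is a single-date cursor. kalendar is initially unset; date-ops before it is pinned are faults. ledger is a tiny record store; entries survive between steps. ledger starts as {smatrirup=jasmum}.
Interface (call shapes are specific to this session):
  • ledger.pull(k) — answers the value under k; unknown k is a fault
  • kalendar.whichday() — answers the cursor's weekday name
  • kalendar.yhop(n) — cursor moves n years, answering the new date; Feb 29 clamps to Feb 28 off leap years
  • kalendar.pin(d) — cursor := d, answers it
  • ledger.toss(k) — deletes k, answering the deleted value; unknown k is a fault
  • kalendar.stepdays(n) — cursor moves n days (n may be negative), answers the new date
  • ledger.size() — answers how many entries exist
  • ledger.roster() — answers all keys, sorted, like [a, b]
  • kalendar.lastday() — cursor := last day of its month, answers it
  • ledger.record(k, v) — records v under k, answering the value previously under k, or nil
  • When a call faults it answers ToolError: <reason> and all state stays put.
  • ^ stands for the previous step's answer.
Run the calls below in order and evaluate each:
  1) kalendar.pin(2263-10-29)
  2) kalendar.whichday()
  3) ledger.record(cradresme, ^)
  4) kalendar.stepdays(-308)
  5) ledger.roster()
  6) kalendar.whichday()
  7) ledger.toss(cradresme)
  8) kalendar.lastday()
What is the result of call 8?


~$ kalendar.pin d=2263-10-29
[out] 2263-10-29
~$ kalendar.whichday
[out] Thursday
~$ ledger.record k=cradresme v=^
[out] nil
~$ kalendar.stepdays n=-308
[out] 2262-12-25
~$ ledger.roster
[out] [cradresme, smatrirup]
~$ kalendar.whichday
[out] Thursday
~$ ledger.toss k=cradresme
[out] Thursday
~$ kalendar.lastday
[out] 2262-12-31

Answer: 2262-12-31


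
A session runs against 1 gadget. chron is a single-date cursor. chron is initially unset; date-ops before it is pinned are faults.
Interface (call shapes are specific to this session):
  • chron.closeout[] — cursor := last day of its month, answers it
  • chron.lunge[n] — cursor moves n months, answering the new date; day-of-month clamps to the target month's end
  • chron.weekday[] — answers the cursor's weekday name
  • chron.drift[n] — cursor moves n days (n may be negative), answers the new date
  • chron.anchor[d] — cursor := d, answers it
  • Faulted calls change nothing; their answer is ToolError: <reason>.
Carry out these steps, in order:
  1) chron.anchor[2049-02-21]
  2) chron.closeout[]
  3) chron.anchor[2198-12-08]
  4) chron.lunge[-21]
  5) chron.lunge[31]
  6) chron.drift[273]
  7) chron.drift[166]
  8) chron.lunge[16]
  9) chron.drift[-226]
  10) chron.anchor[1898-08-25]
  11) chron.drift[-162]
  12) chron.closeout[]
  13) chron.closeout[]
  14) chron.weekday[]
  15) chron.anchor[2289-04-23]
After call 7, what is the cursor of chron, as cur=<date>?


-> chron.anchor(d: 2049-02-21)
<- 2049-02-21
-> chron.closeout()
<- 2049-02-28
-> chron.anchor(d: 2198-12-08)
<- 2198-12-08
-> chron.lunge(n: -21)
<- 2197-03-08
-> chron.lunge(n: 31)
<- 2199-10-08
-> chron.drift(n: 273)
<- 2200-07-08
-> chron.drift(n: 166)
<- 2200-12-21
-> chron.lunge(n: 16)
<- 2202-04-21
-> chron.drift(n: -226)
<- 2201-09-07
-> chron.anchor(d: 1898-08-25)
<- 1898-08-25
-> chron.drift(n: -162)
<- 1898-03-16
-> chron.closeout()
<- 1898-03-31
-> chron.closeout()
<- 1898-03-31
-> chron.weekday()
<- Thursday
-> chron.anchor(d: 2289-04-23)
<- 2289-04-23

Answer: cur=2200-12-21


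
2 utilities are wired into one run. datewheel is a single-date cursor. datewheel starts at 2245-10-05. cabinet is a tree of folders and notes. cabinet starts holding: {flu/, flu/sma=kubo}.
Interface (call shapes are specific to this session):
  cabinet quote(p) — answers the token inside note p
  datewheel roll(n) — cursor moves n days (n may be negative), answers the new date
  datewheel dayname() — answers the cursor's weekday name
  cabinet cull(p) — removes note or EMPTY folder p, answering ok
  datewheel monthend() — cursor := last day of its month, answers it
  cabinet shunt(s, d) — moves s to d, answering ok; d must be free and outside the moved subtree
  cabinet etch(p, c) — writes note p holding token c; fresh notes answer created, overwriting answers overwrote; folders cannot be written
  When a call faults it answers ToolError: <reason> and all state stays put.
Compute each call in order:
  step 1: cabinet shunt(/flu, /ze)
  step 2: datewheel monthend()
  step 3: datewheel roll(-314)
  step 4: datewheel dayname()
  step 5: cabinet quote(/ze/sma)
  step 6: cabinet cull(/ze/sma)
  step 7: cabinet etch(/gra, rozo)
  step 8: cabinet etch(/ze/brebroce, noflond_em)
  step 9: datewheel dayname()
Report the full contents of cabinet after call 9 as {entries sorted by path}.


Answer: {gra=rozo, ze/, ze/brebroce=noflond_em}

Derivation:
! cabinet shunt(s='/flu', d='/ze') => ok
! datewheel monthend() => 2245-10-31
! datewheel roll(n='-314') => 2244-12-21
! datewheel dayname() => Saturday
! cabinet quote(p='/ze/sma') => kubo
! cabinet cull(p='/ze/sma') => ok
! cabinet etch(p='/gra', c='rozo') => created
! cabinet etch(p='/ze/brebroce', c='noflond_em') => created
! datewheel dayname() => Saturday


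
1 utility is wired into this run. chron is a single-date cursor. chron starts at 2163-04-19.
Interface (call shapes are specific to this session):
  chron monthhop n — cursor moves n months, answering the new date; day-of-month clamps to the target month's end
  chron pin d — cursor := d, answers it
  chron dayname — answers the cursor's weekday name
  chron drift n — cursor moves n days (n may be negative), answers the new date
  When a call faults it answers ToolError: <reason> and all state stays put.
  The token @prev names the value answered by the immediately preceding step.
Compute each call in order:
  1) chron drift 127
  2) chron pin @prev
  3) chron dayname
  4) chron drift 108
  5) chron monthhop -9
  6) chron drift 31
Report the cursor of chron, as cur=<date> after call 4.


Answer: cur=2163-12-10

Derivation:
> chron drift n='127'
[out] 2163-08-24
> chron pin d='@prev'
[out] 2163-08-24
> chron dayname
[out] Wednesday
> chron drift n='108'
[out] 2163-12-10
> chron monthhop n='-9'
[out] 2163-03-10
> chron drift n='31'
[out] 2163-04-10


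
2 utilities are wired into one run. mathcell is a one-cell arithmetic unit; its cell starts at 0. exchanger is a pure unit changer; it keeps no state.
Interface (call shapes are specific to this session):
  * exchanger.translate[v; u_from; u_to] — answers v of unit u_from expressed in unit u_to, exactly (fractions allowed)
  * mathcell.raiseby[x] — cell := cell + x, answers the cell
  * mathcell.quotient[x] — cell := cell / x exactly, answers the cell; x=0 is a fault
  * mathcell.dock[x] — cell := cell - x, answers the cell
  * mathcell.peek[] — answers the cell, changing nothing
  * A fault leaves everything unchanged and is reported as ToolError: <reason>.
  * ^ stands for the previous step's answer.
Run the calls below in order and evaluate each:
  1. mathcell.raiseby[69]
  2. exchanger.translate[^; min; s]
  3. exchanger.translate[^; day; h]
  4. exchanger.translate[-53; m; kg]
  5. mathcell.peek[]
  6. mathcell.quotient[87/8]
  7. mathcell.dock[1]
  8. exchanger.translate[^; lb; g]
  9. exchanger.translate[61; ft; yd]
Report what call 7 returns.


% mathcell.raiseby(x='69') => 69
% exchanger.translate(v='^', u_from='min', u_to='s') => 4140
% exchanger.translate(v='^', u_from='day', u_to='h') => 99360
% exchanger.translate(v='-53', u_from='m', u_to='kg') => ToolError: incompatible units
% mathcell.peek() => 69
% mathcell.quotient(x='87/8') => 184/29
% mathcell.dock(x='1') => 155/29
% exchanger.translate(v='^', u_from='lb', u_to='g') => 1406136347/580000
% exchanger.translate(v='61', u_from='ft', u_to='yd') => 61/3

Answer: 155/29


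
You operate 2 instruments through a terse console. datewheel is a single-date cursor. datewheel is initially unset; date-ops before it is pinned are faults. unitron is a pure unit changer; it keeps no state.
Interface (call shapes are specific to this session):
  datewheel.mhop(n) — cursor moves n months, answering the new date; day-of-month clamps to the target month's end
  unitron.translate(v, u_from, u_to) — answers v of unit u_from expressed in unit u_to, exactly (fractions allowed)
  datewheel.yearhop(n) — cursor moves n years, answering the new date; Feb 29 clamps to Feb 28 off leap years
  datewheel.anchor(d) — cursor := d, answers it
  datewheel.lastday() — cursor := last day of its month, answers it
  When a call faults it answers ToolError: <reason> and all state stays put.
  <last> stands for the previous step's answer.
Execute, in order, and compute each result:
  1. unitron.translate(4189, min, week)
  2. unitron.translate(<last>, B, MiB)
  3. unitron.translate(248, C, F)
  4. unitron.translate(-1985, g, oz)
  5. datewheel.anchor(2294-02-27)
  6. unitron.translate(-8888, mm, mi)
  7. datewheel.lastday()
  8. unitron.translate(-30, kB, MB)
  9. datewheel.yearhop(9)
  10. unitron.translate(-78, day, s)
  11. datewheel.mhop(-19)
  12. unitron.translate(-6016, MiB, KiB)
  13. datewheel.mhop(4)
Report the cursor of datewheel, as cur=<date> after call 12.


Answer: cur=2301-07-28

Derivation:
>>> unitron.translate v→4189 u_from→min u_to→week
= 4189/10080
>>> unitron.translate v→<last> u_from→B u_to→MiB
= 4189/10569646080
>>> unitron.translate v→248 u_from→C u_to→F
= 2392/5
>>> unitron.translate v→-1985 u_from→g u_to→oz
= -3176000000/45359237
>>> datewheel.anchor d→2294-02-27
= 2294-02-27
>>> unitron.translate v→-8888 u_from→mm u_to→mi
= -101/18288
>>> datewheel.lastday
= 2294-02-28
>>> unitron.translate v→-30 u_from→kB u_to→MB
= -3/100
>>> datewheel.yearhop n→9
= 2303-02-28
>>> unitron.translate v→-78 u_from→day u_to→s
= -6739200
>>> datewheel.mhop n→-19
= 2301-07-28
>>> unitron.translate v→-6016 u_from→MiB u_to→KiB
= -6160384
>>> datewheel.mhop n→4
= 2301-11-28


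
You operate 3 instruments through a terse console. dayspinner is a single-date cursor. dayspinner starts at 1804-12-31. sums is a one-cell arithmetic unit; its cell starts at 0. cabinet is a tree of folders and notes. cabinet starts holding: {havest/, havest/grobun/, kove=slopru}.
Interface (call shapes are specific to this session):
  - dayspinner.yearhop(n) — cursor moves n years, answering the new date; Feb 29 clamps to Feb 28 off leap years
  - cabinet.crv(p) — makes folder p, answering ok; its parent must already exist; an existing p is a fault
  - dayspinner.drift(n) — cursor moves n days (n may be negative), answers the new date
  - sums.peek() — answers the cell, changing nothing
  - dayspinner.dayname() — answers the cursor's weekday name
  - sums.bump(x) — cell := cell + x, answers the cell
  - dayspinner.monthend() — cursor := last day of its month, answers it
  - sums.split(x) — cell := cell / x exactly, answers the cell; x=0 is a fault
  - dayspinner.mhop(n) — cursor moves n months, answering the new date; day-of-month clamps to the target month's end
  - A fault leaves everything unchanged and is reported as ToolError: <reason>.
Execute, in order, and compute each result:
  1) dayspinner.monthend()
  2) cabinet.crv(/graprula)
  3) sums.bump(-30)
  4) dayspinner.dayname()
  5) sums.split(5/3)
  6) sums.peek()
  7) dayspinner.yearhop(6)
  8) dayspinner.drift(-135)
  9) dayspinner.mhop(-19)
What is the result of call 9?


Answer: 1809-01-18

Derivation:
% dayspinner.monthend() => 1804-12-31
% cabinet.crv(p=/graprula) => ok
% sums.bump(x=-30) => -30
% dayspinner.dayname() => Monday
% sums.split(x=5/3) => -18
% sums.peek() => -18
% dayspinner.yearhop(n=6) => 1810-12-31
% dayspinner.drift(n=-135) => 1810-08-18
% dayspinner.mhop(n=-19) => 1809-01-18


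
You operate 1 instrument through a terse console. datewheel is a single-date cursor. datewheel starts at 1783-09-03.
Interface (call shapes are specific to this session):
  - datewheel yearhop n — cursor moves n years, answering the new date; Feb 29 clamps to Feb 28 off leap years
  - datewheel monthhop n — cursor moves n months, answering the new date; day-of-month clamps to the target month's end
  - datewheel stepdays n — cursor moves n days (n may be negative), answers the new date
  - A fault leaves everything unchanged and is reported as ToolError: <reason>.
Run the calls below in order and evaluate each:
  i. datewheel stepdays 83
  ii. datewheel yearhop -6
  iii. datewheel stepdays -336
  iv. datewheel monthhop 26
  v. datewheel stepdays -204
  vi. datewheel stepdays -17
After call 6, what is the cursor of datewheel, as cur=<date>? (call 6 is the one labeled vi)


Answer: cur=1778-07-18

Derivation:
I call datewheel stepdays using n='83', and get 1783-11-25.
Next I call datewheel yearhop using n='-6', and get 1777-11-25.
Calling datewheel stepdays using n='-336', giving 1776-12-24.
Invoking datewheel monthhop using n='26', → 1779-02-24.
Calling datewheel stepdays using n='-204': 1778-08-04.
Now I run datewheel stepdays using n='-17', and observe 1778-07-18.


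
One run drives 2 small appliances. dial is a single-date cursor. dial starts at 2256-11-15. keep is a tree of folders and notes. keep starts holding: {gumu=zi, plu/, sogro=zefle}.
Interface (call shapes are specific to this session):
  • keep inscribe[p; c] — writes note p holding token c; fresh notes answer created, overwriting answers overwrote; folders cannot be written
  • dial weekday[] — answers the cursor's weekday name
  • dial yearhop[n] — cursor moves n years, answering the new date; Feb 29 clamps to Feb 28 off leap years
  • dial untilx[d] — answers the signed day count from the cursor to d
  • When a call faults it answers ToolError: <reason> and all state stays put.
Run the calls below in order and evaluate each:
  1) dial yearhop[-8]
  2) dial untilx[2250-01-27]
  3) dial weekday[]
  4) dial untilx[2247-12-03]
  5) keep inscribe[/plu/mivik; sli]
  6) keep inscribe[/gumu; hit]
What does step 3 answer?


$ dial yearhop n→-8
:: 2248-11-15
$ dial untilx d→2250-01-27
:: 438
$ dial weekday
:: Wednesday
$ dial untilx d→2247-12-03
:: -348
$ keep inscribe p→/plu/mivik c→sli
:: created
$ keep inscribe p→/gumu c→hit
:: overwrote

Answer: Wednesday


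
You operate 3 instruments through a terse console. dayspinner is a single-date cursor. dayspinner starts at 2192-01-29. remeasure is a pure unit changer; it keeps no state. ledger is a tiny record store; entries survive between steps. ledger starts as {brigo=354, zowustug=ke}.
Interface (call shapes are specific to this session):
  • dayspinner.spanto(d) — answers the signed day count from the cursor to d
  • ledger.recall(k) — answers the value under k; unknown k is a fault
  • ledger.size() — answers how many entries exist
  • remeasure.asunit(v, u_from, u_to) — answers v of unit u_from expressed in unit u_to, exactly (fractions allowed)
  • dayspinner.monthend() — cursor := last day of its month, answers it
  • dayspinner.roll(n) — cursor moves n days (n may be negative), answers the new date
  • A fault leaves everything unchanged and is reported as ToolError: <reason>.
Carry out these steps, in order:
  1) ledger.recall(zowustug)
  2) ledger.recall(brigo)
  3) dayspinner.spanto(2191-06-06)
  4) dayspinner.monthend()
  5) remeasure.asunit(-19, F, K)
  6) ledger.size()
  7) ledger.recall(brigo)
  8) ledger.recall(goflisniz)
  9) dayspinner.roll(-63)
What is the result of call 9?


Answer: 2191-11-29

Derivation:
I run ledger.recall passing k=zowustug, → ke.
I use ledger.recall passing k=brigo, and observe 354.
Calling dayspinner.spanto passing d=2191-06-06: -237.
Using dayspinner.monthend, — result: 2192-01-31.
Now I run remeasure.asunit passing v=-19, u_from=F, u_to=K, → 14689/60.
Calling ledger.size, and observe 2.
Now I run ledger.recall passing k=brigo, and observe 354.
I run ledger.recall passing k=goflisniz, giving ToolError: no such key goflisniz.
Invoking dayspinner.roll passing n=-63: 2191-11-29.


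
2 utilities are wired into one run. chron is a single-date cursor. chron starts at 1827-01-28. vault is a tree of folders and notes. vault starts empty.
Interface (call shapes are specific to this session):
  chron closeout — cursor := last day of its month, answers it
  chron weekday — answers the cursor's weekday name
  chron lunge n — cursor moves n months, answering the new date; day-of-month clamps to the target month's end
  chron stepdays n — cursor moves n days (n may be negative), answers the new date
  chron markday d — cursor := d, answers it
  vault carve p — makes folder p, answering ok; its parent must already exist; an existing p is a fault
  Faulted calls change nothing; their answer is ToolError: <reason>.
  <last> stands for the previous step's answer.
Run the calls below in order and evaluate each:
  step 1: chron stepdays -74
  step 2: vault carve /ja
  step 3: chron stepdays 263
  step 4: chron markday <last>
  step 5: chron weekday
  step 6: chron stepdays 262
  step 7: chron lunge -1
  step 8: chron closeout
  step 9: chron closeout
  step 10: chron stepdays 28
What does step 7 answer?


$ chron stepdays -74
  1826-11-15
$ vault carve /ja
  ok
$ chron stepdays 263
  1827-08-05
$ chron markday <last>
  1827-08-05
$ chron weekday
  Sunday
$ chron stepdays 262
  1828-04-23
$ chron lunge -1
  1828-03-23
$ chron closeout
  1828-03-31
$ chron closeout
  1828-03-31
$ chron stepdays 28
  1828-04-28

Answer: 1828-03-23


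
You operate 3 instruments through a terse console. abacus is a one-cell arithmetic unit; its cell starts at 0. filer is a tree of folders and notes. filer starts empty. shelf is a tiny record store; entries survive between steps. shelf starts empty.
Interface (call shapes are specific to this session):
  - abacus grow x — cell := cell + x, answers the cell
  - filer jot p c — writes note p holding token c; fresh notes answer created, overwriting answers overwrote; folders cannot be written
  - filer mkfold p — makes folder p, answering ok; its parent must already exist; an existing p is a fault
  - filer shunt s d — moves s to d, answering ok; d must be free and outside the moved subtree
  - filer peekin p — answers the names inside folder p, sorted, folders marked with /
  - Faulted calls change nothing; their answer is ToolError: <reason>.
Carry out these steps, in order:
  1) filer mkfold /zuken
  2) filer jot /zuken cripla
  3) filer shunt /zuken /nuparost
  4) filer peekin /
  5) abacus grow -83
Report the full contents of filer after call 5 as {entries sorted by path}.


Act: filer mkfold[p=/zuken]
Obs: ok
Act: filer jot[p=/zuken; c=cripla]
Obs: ToolError: is a directory
Act: filer shunt[s=/zuken; d=/nuparost]
Obs: ok
Act: filer peekin[p=/]
Obs: [nuparost/]
Act: abacus grow[x=-83]
Obs: -83

Answer: {nuparost/}
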